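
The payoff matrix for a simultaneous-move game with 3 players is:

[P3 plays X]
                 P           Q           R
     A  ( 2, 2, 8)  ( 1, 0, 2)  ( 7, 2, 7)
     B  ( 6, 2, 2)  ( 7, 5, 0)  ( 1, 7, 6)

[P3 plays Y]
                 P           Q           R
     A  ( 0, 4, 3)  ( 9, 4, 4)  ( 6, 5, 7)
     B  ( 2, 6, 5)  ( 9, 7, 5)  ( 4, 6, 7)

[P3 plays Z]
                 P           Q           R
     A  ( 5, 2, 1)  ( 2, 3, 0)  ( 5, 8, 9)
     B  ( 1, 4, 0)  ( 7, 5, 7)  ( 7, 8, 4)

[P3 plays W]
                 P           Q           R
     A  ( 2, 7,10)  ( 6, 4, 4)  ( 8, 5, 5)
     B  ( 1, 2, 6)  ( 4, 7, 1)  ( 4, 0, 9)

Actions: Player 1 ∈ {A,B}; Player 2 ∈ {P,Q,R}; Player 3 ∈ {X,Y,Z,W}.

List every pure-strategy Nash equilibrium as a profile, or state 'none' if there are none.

Nash profiles: (A,P,W)

(A,P,X): not NE [P1→B gives 6>2; P3→W gives 10>8]
(A,P,Y): not NE [P1→B gives 2>0; P2→R gives 5>4; P3→W gives 10>3]
(A,P,Z): not NE [P2→R gives 8>2; P3→W gives 10>1]
(A,P,W): NE
(A,Q,X): not NE [P1→B gives 7>1; P2→R gives 2>0; P3→W gives 4>2]
(A,Q,Y): not NE [P2→R gives 5>4]
(A,Q,Z): not NE [P1→B gives 7>2; P2→R gives 8>3; P3→W gives 4>0]
(A,Q,W): not NE [P2→P gives 7>4]
(A,R,X): not NE [P3→Z gives 9>7]
(A,R,Y): not NE [P3→Z gives 9>7]
(A,R,Z): not NE [P1→B gives 7>5]
(A,R,W): not NE [P2→P gives 7>5; P3→Z gives 9>5]
(B,P,X): not NE [P2→R gives 7>2; P3→W gives 6>2]
(B,P,Y): not NE [P2→Q gives 7>6; P3→W gives 6>5]
(B,P,Z): not NE [P1→A gives 5>1; P2→R gives 8>4; P3→W gives 6>0]
(B,P,W): not NE [P1→A gives 2>1; P2→Q gives 7>2]
(B,Q,X): not NE [P2→R gives 7>5; P3→Z gives 7>0]
(B,Q,Y): not NE [P3→Z gives 7>5]
(B,Q,Z): not NE [P2→R gives 8>5]
(B,Q,W): not NE [P1→A gives 6>4; P3→Z gives 7>1]
(B,R,X): not NE [P1→A gives 7>1; P3→W gives 9>6]
(B,R,Y): not NE [P1→A gives 6>4; P2→Q gives 7>6; P3→W gives 9>7]
(B,R,Z): not NE [P3→W gives 9>4]
(B,R,W): not NE [P1→A gives 8>4; P2→Q gives 7>0]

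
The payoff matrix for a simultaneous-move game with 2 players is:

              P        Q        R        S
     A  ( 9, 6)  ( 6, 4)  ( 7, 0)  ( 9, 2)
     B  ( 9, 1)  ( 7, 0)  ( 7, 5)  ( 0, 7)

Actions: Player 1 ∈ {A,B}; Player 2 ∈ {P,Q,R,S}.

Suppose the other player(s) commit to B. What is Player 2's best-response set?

u_2(P vs B) = 1
u_2(Q vs B) = 0
u_2(R vs B) = 5
u_2(S vs B) = 7
max payoff 7 at {S}

BR_2 = {S}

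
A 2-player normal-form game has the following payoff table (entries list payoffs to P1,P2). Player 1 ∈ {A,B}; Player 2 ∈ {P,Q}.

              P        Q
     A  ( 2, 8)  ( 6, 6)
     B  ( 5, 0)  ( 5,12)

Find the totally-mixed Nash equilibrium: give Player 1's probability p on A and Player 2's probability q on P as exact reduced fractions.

P1 mixes 6/7 on A; P2 mixes 1/4 on P

P1 indiff ⇒ q·2+(1-q)·6 = q·5+(1-q)·5 ⇒ q(-3) = (1-q)(-1) ⇒ q = 1/4
P2 indiff ⇒ p·8+(1-p)·0 = p·6+(1-p)·12 ⇒ p(2) = (1-p)(12) ⇒ p = 6/7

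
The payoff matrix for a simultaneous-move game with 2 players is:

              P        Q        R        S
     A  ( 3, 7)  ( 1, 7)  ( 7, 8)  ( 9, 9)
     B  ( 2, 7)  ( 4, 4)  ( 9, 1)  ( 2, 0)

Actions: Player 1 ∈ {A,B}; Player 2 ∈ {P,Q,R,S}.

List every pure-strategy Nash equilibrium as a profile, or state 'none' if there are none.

(A,P): not NE [P2→S gives 9>7]
(A,Q): not NE [P1→B gives 4>1; P2→S gives 9>7]
(A,R): not NE [P1→B gives 9>7; P2→S gives 9>8]
(A,S): NE
(B,P): not NE [P1→A gives 3>2]
(B,Q): not NE [P2→P gives 7>4]
(B,R): not NE [P2→P gives 7>1]
(B,S): not NE [P1→A gives 9>2; P2→P gives 7>0]

PSNE = {(A,S)}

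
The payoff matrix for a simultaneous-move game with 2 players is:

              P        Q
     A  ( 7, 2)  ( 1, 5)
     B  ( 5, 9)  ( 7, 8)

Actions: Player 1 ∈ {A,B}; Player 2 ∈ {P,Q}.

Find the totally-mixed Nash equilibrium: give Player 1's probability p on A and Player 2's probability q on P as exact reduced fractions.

P1 indiff ⇒ q·7+(1-q)·1 = q·5+(1-q)·7 ⇒ q(2) = (1-q)(6) ⇒ q = 3/4
P2 indiff ⇒ p·2+(1-p)·9 = p·5+(1-p)·8 ⇒ p(-3) = (1-p)(-1) ⇒ p = 1/4

P1 mixes 1/4 on A; P2 mixes 3/4 on P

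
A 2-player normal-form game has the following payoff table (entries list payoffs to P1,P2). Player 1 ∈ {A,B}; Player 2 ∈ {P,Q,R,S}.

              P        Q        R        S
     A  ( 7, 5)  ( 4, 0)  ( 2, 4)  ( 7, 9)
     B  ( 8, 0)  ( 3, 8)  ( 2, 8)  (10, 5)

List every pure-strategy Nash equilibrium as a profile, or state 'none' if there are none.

(A,P): not NE [P1→B gives 8>7; P2→S gives 9>5]
(A,Q): not NE [P2→S gives 9>0]
(A,R): not NE [P2→S gives 9>4]
(A,S): not NE [P1→B gives 10>7]
(B,P): not NE [P2→R gives 8>0]
(B,Q): not NE [P1→A gives 4>3]
(B,R): NE
(B,S): not NE [P2→R gives 8>5]

NE set: (B,R)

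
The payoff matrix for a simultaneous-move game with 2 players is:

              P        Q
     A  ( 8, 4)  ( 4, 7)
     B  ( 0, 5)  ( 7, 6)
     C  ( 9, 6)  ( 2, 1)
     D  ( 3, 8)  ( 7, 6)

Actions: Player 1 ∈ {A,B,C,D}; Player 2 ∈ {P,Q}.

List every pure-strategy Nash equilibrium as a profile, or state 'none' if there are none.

(A,P): not NE [P1→C gives 9>8; P2→Q gives 7>4]
(A,Q): not NE [P1→D gives 7>4]
(B,P): not NE [P1→C gives 9>0; P2→Q gives 6>5]
(B,Q): NE
(C,P): NE
(C,Q): not NE [P1→D gives 7>2; P2→P gives 6>1]
(D,P): not NE [P1→C gives 9>3]
(D,Q): not NE [P2→P gives 8>6]

PSNE = {(B,Q), (C,P)}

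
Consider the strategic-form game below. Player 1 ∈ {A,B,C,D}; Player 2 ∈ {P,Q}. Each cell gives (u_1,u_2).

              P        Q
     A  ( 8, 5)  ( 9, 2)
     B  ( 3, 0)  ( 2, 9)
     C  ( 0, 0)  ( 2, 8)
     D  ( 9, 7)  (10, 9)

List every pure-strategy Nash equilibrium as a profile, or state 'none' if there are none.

(A,P): not NE [P1→D gives 9>8]
(A,Q): not NE [P1→D gives 10>9; P2→P gives 5>2]
(B,P): not NE [P1→D gives 9>3; P2→Q gives 9>0]
(B,Q): not NE [P1→D gives 10>2]
(C,P): not NE [P1→D gives 9>0; P2→Q gives 8>0]
(C,Q): not NE [P1→D gives 10>2]
(D,P): not NE [P2→Q gives 9>7]
(D,Q): NE

PSNE = {(D,Q)}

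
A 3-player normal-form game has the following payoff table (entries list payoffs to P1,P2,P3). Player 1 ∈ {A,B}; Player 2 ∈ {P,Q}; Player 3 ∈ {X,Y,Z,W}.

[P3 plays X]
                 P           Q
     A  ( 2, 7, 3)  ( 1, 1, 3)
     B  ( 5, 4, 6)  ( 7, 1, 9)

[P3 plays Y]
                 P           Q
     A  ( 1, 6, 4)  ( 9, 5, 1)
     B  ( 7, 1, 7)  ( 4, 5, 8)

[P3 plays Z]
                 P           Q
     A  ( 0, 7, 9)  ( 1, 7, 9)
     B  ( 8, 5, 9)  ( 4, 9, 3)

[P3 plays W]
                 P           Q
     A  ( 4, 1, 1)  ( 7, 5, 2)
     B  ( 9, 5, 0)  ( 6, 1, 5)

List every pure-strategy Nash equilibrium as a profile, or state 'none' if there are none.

(A,P,X): not NE [P1→B gives 5>2; P3→Z gives 9>3]
(A,P,Y): not NE [P1→B gives 7>1; P3→Z gives 9>4]
(A,P,Z): not NE [P1→B gives 8>0]
(A,P,W): not NE [P1→B gives 9>4; P2→Q gives 5>1; P3→Z gives 9>1]
(A,Q,X): not NE [P1→B gives 7>1; P2→P gives 7>1; P3→Z gives 9>3]
(A,Q,Y): not NE [P2→P gives 6>5; P3→Z gives 9>1]
(A,Q,Z): not NE [P1→B gives 4>1]
(A,Q,W): not NE [P3→Z gives 9>2]
(B,P,X): not NE [P3→Z gives 9>6]
(B,P,Y): not NE [P2→Q gives 5>1; P3→Z gives 9>7]
(B,P,Z): not NE [P2→Q gives 9>5]
(B,P,W): not NE [P3→Z gives 9>0]
(B,Q,X): not NE [P2→P gives 4>1]
(B,Q,Y): not NE [P1→A gives 9>4; P3→X gives 9>8]
(B,Q,Z): not NE [P3→X gives 9>3]
(B,Q,W): not NE [P1→A gives 7>6; P2→P gives 5>1; P3→X gives 9>5]

PSNE: ∅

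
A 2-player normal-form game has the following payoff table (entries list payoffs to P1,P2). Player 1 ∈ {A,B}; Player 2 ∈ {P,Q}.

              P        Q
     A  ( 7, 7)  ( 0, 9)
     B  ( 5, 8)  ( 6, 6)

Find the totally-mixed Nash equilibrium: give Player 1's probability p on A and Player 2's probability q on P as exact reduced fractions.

P1 indiff ⇒ q·7+(1-q)·0 = q·5+(1-q)·6 ⇒ q(2) = (1-q)(6) ⇒ q = 3/4
P2 indiff ⇒ p·7+(1-p)·8 = p·9+(1-p)·6 ⇒ p(-2) = (1-p)(-2) ⇒ p = 1/2

p=1/2, q=3/4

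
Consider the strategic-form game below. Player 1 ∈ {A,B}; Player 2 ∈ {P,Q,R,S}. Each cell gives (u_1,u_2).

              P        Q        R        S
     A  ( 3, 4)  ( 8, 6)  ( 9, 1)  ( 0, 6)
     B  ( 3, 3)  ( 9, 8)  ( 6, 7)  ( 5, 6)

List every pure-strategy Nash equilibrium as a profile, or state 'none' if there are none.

PSNE = {(B,Q)}

(A,P): not NE [P2→S gives 6>4]
(A,Q): not NE [P1→B gives 9>8]
(A,R): not NE [P2→S gives 6>1]
(A,S): not NE [P1→B gives 5>0]
(B,P): not NE [P2→Q gives 8>3]
(B,Q): NE
(B,R): not NE [P1→A gives 9>6; P2→Q gives 8>7]
(B,S): not NE [P2→Q gives 8>6]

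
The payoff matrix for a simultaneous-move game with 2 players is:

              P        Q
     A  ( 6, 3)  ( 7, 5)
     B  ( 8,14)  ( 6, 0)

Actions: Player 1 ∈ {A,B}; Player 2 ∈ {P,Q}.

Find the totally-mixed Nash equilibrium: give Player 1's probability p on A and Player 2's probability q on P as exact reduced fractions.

P1 indiff ⇒ q·6+(1-q)·7 = q·8+(1-q)·6 ⇒ q(-2) = (1-q)(-1) ⇒ q = 1/3
P2 indiff ⇒ p·3+(1-p)·14 = p·5+(1-p)·0 ⇒ p(-2) = (1-p)(-14) ⇒ p = 7/8

p=7/8, q=1/3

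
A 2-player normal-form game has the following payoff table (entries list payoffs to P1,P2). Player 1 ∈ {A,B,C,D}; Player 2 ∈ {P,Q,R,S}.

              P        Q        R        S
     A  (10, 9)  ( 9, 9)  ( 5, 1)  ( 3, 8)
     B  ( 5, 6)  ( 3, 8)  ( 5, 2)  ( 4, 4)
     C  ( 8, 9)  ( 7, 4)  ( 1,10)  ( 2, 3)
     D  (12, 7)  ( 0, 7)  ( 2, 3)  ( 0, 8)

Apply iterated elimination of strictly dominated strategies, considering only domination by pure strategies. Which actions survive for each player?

IESDS → P1:{A,B,D} P2:{P,Q,S}

P1 drop C (A beats it: P:10>8 Q:9>7 R:5>1 S:3>2)
P2 drop R (P beats it: A:9>1 B:6>2 D:7>3)
P1→{A,B,D} P2→{P,Q,S}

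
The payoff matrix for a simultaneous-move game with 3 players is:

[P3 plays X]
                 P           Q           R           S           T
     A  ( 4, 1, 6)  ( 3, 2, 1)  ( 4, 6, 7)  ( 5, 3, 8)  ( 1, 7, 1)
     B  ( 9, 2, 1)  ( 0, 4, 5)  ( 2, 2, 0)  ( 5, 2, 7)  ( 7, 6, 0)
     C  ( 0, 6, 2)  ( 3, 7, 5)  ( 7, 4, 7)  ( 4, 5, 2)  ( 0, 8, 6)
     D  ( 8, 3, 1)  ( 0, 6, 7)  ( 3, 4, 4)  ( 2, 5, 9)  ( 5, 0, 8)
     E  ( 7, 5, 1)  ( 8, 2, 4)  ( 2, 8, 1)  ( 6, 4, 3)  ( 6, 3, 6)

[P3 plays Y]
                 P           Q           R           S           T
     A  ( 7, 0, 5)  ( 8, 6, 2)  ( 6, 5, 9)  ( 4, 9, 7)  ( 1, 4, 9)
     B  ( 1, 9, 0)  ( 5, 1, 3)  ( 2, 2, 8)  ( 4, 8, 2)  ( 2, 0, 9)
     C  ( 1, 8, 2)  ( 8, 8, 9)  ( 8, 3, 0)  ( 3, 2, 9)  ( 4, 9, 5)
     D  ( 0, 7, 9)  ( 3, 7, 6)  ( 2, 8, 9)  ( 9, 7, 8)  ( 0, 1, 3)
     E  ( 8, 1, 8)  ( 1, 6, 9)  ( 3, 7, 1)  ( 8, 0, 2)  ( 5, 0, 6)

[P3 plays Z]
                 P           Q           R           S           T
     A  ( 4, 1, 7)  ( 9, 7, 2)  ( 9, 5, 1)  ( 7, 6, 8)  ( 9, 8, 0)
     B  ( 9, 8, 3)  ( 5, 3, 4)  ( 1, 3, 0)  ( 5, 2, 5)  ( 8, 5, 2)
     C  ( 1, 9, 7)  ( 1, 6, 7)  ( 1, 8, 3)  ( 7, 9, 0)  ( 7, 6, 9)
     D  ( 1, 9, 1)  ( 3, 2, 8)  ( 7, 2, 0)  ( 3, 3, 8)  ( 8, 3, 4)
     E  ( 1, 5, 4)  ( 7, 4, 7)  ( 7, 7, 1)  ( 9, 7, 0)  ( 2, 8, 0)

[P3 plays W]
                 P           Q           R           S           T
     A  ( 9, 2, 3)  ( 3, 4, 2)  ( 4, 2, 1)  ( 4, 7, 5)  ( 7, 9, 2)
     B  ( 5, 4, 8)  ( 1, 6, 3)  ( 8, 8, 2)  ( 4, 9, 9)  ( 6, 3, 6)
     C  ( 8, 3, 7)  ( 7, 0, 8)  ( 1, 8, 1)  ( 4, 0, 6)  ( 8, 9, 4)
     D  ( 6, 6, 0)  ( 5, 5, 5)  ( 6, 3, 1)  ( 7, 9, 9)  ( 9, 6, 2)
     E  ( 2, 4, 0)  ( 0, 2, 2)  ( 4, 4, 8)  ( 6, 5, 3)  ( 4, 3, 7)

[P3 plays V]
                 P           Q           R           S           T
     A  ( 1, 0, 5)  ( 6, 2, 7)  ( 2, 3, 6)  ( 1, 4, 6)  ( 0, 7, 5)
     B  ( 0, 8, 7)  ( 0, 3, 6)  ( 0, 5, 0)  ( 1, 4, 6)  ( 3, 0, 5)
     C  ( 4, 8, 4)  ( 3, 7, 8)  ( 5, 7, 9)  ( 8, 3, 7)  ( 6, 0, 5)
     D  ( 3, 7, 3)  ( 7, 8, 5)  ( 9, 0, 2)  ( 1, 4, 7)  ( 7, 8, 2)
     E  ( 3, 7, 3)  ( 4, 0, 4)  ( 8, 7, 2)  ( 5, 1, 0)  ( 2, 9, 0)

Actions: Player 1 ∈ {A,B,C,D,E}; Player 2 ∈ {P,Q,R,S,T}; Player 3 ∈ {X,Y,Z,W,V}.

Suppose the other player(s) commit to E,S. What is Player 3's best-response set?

P3 best: {X,W}

u_3(X vs E,S) = 3
u_3(Y vs E,S) = 2
u_3(Z vs E,S) = 0
u_3(W vs E,S) = 3
u_3(V vs E,S) = 0
max payoff 3 at {X,W}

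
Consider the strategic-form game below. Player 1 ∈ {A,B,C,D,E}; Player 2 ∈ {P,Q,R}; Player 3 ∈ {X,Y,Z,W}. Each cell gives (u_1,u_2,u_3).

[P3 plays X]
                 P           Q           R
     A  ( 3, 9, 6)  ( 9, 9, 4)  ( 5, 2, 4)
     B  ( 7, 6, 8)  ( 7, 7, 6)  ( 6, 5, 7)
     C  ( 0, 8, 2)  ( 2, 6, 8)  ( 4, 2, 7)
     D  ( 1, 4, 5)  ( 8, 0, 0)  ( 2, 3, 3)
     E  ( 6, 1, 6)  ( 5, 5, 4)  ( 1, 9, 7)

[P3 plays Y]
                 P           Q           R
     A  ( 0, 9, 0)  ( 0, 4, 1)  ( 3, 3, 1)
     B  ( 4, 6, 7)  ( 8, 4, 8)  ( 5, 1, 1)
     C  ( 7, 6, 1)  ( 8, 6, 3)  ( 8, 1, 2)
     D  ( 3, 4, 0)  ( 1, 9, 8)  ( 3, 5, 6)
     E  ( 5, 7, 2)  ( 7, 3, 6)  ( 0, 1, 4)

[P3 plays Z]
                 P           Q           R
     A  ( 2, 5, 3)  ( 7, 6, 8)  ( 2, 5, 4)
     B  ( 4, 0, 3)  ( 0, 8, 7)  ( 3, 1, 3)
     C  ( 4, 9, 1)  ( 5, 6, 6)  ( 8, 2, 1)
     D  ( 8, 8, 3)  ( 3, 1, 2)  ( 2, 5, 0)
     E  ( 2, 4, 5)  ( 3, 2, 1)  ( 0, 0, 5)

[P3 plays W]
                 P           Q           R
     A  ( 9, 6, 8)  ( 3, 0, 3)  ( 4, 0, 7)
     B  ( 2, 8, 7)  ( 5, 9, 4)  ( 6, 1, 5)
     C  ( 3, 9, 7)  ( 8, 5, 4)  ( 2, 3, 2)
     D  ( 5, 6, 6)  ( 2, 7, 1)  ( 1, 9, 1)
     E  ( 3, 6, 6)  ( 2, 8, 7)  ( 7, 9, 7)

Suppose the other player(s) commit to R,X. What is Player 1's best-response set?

P1 best: {B}

u_1(A vs R,X) = 5
u_1(B vs R,X) = 6
u_1(C vs R,X) = 4
u_1(D vs R,X) = 2
u_1(E vs R,X) = 1
max payoff 6 at {B}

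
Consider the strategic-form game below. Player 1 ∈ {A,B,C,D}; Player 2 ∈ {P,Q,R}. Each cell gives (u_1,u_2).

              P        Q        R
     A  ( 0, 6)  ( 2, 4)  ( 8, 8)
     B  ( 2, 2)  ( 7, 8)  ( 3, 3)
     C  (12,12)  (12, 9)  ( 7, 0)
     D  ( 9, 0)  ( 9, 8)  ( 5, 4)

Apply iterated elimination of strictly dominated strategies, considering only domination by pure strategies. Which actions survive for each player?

P1 drop B (C beats it: P:12>2 Q:12>7 R:7>3)
P1 drop D (C beats it: P:12>9 Q:12>9 R:7>5)
P2 drop Q (P beats it: A:6>4 C:12>9)
P1→{A,C} P2→{P,R}

Remaining: P1:{A,C} P2:{P,R}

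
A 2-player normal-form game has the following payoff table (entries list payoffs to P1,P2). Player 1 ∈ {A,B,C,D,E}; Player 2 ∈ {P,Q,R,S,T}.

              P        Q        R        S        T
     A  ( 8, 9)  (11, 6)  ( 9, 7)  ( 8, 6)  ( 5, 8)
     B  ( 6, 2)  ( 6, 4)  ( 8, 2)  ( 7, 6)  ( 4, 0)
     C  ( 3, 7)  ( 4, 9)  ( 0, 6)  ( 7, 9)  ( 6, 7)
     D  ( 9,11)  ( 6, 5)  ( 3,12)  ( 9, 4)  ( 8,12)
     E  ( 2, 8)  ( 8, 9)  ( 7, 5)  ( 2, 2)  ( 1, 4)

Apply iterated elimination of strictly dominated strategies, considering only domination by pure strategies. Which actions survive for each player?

P1 drop B (A beats it: P:8>6 Q:11>6 R:9>8 S:8>7 T:5>4)
P1 drop C (D beats it: P:9>3 Q:6>4 R:3>0 S:9>7 T:8>6)
P1 drop E (A beats it: P:8>2 Q:11>8 R:9>7 S:8>2 T:5>1)
P2 drop Q (P beats it: A:9>6 D:11>5)
P2 drop S (P beats it: A:9>6 D:11>4)
P1→{A,D} P2→{P,R,T}

Survivors P1:{A,D} P2:{P,R,T}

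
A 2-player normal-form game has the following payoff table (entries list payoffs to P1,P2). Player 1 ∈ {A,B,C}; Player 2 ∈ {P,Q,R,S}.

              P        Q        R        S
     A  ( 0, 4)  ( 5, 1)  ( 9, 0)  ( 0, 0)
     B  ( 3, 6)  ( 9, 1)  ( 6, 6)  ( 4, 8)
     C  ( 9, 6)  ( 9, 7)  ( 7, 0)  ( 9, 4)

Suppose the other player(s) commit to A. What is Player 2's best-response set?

u_2(P vs A) = 4
u_2(Q vs A) = 1
u_2(R vs A) = 0
u_2(S vs A) = 0
max payoff 4 at {P}

BR_2 = {P}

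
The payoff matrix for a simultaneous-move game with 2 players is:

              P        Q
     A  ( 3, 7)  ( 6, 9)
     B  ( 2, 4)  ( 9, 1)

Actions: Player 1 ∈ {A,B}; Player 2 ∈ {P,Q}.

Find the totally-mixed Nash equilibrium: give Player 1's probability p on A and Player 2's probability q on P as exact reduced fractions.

(p,q) = (3/5, 3/4)

P1 indiff ⇒ q·3+(1-q)·6 = q·2+(1-q)·9 ⇒ q(1) = (1-q)(3) ⇒ q = 3/4
P2 indiff ⇒ p·7+(1-p)·4 = p·9+(1-p)·1 ⇒ p(-2) = (1-p)(-3) ⇒ p = 3/5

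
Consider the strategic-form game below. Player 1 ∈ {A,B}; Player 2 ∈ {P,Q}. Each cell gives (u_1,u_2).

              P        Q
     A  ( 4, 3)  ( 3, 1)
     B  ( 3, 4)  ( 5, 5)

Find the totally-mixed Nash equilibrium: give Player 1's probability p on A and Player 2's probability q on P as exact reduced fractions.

(p,q) = (1/3, 2/3)

P1 indiff ⇒ q·4+(1-q)·3 = q·3+(1-q)·5 ⇒ q(1) = (1-q)(2) ⇒ q = 2/3
P2 indiff ⇒ p·3+(1-p)·4 = p·1+(1-p)·5 ⇒ p(2) = (1-p)(1) ⇒ p = 1/3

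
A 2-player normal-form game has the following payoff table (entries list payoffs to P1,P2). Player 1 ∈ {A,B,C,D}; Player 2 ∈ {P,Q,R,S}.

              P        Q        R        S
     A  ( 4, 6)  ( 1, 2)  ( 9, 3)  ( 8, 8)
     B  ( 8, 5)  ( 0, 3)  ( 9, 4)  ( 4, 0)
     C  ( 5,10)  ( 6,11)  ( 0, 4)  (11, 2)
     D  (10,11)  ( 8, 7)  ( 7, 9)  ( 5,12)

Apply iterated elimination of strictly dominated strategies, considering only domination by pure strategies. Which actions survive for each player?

Survivors P1:{C,D} P2:{P,Q,S}

P2 drop R (P beats it: A:6>3 B:5>4 C:10>4 D:11>9)
P1 drop A (C beats it: P:5>4 Q:6>1 S:11>8)
P1 drop B (D beats it: P:10>8 Q:8>0 S:5>4)
P1→{C,D} P2→{P,Q,S}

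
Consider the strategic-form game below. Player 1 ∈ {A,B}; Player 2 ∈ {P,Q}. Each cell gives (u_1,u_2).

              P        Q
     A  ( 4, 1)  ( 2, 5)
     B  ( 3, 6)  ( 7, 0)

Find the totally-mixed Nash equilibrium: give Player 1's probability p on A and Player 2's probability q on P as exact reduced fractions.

P1 indiff ⇒ q·4+(1-q)·2 = q·3+(1-q)·7 ⇒ q(1) = (1-q)(5) ⇒ q = 5/6
P2 indiff ⇒ p·1+(1-p)·6 = p·5+(1-p)·0 ⇒ p(-4) = (1-p)(-6) ⇒ p = 3/5

P1 mixes 3/5 on A; P2 mixes 5/6 on P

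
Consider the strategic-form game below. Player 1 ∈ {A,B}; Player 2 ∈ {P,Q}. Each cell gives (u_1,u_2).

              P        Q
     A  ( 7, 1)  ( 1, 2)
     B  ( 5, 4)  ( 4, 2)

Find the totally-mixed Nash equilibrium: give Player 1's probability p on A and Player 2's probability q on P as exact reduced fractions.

P1 indiff ⇒ q·7+(1-q)·1 = q·5+(1-q)·4 ⇒ q(2) = (1-q)(3) ⇒ q = 3/5
P2 indiff ⇒ p·1+(1-p)·4 = p·2+(1-p)·2 ⇒ p(-1) = (1-p)(-2) ⇒ p = 2/3

P1 mixes 2/3 on A; P2 mixes 3/5 on P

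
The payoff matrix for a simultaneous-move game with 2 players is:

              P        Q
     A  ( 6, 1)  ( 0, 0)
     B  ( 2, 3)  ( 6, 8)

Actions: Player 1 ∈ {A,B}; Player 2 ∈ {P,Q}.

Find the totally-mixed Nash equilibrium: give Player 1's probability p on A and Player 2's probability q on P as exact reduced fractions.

P1 mixes 5/6 on A; P2 mixes 3/5 on P

P1 indiff ⇒ q·6+(1-q)·0 = q·2+(1-q)·6 ⇒ q(4) = (1-q)(6) ⇒ q = 3/5
P2 indiff ⇒ p·1+(1-p)·3 = p·0+(1-p)·8 ⇒ p(1) = (1-p)(5) ⇒ p = 5/6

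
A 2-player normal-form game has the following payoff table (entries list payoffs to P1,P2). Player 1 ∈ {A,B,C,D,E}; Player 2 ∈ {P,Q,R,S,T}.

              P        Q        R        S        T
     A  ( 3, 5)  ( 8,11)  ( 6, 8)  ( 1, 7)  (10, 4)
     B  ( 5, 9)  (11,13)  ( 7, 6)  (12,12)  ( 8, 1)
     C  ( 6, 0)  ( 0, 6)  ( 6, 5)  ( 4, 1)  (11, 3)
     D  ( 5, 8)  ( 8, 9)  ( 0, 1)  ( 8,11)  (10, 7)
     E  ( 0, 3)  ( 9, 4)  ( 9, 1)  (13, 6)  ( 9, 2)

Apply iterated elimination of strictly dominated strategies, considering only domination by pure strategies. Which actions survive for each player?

P2 drop P (Q beats it: A:11>5 B:13>9 C:6>0 D:9>8 E:4>3)
P2 drop R (Q beats it: A:11>8 B:13>6 C:6>5 D:9>1 E:4>1)
P2 drop T (Q beats it: A:11>4 B:13>1 C:6>3 D:9>7 E:4>2)
P1 drop A (B beats it: Q:11>8 S:12>1)
P1 drop C (B beats it: Q:11>0 S:12>4)
P1 drop D (B beats it: Q:11>8 S:12>8)
P1→{B,E} P2→{Q,S}

IESDS → P1:{B,E} P2:{Q,S}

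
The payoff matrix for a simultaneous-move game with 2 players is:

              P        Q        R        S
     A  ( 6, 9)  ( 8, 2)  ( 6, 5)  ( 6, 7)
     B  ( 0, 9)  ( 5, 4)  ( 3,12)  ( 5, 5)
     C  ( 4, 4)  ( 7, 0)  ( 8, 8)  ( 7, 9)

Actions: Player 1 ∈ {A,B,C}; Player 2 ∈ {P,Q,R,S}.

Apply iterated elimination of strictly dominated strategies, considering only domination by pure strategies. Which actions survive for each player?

Remaining: P1:{A,C} P2:{P,S}

P1 drop B (A beats it: P:6>0 Q:8>5 R:6>3 S:6>5)
P2 drop Q (P beats it: A:9>2 C:4>0)
P2 drop R (S beats it: A:7>5 C:9>8)
P1→{A,C} P2→{P,S}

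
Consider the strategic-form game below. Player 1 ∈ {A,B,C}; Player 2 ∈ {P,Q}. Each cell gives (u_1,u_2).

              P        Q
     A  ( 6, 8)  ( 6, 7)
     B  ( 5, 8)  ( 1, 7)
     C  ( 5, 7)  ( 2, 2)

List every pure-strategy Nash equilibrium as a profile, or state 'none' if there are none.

(A,P): NE
(A,Q): not NE [P2→P gives 8>7]
(B,P): not NE [P1→A gives 6>5]
(B,Q): not NE [P1→A gives 6>1; P2→P gives 8>7]
(C,P): not NE [P1→A gives 6>5]
(C,Q): not NE [P1→A gives 6>2; P2→P gives 7>2]

Nash profiles: (A,P)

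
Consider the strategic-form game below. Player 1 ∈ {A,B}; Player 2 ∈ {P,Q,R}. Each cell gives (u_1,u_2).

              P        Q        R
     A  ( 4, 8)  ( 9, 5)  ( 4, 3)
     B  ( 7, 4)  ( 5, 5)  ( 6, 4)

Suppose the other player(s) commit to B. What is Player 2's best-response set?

argmax u_2 = {Q}

u_2(P vs B) = 4
u_2(Q vs B) = 5
u_2(R vs B) = 4
max payoff 5 at {Q}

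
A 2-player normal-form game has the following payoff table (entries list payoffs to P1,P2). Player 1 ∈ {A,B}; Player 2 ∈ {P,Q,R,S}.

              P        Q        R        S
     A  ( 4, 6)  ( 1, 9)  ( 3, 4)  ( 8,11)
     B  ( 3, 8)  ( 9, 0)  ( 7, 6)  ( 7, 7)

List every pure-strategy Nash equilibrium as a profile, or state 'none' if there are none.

(A,P): not NE [P2→S gives 11>6]
(A,Q): not NE [P1→B gives 9>1; P2→S gives 11>9]
(A,R): not NE [P1→B gives 7>3; P2→S gives 11>4]
(A,S): NE
(B,P): not NE [P1→A gives 4>3]
(B,Q): not NE [P2→P gives 8>0]
(B,R): not NE [P2→P gives 8>6]
(B,S): not NE [P1→A gives 8>7; P2→P gives 8>7]

PSNE = {(A,S)}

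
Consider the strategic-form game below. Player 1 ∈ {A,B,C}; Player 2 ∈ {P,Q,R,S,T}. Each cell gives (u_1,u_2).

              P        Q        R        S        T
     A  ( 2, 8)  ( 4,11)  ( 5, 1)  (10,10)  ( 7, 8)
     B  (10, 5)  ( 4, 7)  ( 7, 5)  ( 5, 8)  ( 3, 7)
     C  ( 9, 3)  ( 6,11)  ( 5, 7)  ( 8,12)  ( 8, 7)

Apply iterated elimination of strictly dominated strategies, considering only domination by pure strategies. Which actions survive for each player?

Survivors P1:{A,C} P2:{Q,S}

P2 drop P (Q beats it: A:11>8 B:7>5 C:11>3)
P2 drop R (Q beats it: A:11>1 B:7>5 C:11>7)
P1 drop B (C beats it: Q:6>4 S:8>5 T:8>3)
P2 drop T (Q beats it: A:11>8 C:11>7)
P1→{A,C} P2→{Q,S}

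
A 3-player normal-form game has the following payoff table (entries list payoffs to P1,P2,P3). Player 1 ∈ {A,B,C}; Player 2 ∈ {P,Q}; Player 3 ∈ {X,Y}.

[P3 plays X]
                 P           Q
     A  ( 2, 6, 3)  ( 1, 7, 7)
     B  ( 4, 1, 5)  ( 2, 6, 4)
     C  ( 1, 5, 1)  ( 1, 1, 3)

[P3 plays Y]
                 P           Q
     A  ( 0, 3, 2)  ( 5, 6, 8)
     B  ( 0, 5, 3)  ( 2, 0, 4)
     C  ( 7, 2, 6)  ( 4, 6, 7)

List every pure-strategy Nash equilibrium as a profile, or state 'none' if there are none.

(A,P,X): not NE [P1→B gives 4>2; P2→Q gives 7>6]
(A,P,Y): not NE [P1→C gives 7>0; P2→Q gives 6>3; P3→X gives 3>2]
(A,Q,X): not NE [P1→B gives 2>1; P3→Y gives 8>7]
(A,Q,Y): NE
(B,P,X): not NE [P2→Q gives 6>1]
(B,P,Y): not NE [P1→C gives 7>0; P3→X gives 5>3]
(B,Q,X): NE
(B,Q,Y): not NE [P1→A gives 5>2; P2→P gives 5>0]
(C,P,X): not NE [P1→B gives 4>1; P3→Y gives 6>1]
(C,P,Y): not NE [P2→Q gives 6>2]
(C,Q,X): not NE [P1→B gives 2>1; P2→P gives 5>1; P3→Y gives 7>3]
(C,Q,Y): not NE [P1→A gives 5>4]

NE set: (A,Q,Y), (B,Q,X)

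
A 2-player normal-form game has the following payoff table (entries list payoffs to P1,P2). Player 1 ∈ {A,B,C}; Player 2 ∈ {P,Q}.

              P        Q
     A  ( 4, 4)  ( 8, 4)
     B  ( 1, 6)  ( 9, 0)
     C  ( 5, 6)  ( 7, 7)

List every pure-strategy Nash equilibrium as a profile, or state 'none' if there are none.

Equilibria: none

(A,P): not NE [P1→C gives 5>4]
(A,Q): not NE [P1→B gives 9>8]
(B,P): not NE [P1→C gives 5>1]
(B,Q): not NE [P2→P gives 6>0]
(C,P): not NE [P2→Q gives 7>6]
(C,Q): not NE [P1→B gives 9>7]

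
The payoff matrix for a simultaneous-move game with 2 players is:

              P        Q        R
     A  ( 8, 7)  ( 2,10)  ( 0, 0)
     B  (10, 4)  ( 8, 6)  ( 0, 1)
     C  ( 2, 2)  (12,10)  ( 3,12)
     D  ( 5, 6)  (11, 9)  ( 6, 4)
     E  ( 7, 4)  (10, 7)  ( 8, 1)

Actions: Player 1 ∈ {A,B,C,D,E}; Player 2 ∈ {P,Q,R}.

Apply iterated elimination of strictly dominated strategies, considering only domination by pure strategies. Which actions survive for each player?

P2 drop P (Q beats it: A:10>7 B:6>4 C:10>2 D:9>6 E:7>4)
P1 drop A (C beats it: Q:12>2 R:3>0)
P1 drop B (C beats it: Q:12>8 R:3>0)
P1→{C,D,E} P2→{Q,R}

Survivors P1:{C,D,E} P2:{Q,R}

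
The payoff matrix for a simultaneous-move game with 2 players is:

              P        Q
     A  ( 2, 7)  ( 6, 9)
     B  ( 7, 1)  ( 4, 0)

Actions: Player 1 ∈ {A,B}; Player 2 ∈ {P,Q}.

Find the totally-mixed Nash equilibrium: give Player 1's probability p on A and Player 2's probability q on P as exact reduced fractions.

(p,q) = (1/3, 2/7)

P1 indiff ⇒ q·2+(1-q)·6 = q·7+(1-q)·4 ⇒ q(-5) = (1-q)(-2) ⇒ q = 2/7
P2 indiff ⇒ p·7+(1-p)·1 = p·9+(1-p)·0 ⇒ p(-2) = (1-p)(-1) ⇒ p = 1/3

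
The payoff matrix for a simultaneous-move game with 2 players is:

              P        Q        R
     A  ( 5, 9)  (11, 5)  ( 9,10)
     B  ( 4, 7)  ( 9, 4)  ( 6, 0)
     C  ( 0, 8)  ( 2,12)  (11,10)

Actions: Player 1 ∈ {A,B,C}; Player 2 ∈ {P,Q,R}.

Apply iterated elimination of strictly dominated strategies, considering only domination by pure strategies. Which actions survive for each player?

P1 drop B (A beats it: P:5>4 Q:11>9 R:9>6)
P2 drop P (R beats it: A:10>9 C:10>8)
P1→{A,C} P2→{Q,R}

Remaining: P1:{A,C} P2:{Q,R}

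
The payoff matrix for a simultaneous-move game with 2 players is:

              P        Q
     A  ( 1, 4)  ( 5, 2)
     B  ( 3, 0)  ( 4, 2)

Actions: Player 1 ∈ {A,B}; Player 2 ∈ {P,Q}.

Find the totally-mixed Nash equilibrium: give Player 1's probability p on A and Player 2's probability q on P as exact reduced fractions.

P1 indiff ⇒ q·1+(1-q)·5 = q·3+(1-q)·4 ⇒ q(-2) = (1-q)(-1) ⇒ q = 1/3
P2 indiff ⇒ p·4+(1-p)·0 = p·2+(1-p)·2 ⇒ p(2) = (1-p)(2) ⇒ p = 1/2

(p,q) = (1/2, 1/3)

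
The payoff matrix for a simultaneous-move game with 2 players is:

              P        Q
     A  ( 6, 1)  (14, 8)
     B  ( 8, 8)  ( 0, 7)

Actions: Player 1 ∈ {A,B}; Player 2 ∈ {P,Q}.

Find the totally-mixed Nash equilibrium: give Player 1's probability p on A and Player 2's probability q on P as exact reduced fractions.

P1 indiff ⇒ q·6+(1-q)·14 = q·8+(1-q)·0 ⇒ q(-2) = (1-q)(-14) ⇒ q = 7/8
P2 indiff ⇒ p·1+(1-p)·8 = p·8+(1-p)·7 ⇒ p(-7) = (1-p)(-1) ⇒ p = 1/8

P1 mixes 1/8 on A; P2 mixes 7/8 on P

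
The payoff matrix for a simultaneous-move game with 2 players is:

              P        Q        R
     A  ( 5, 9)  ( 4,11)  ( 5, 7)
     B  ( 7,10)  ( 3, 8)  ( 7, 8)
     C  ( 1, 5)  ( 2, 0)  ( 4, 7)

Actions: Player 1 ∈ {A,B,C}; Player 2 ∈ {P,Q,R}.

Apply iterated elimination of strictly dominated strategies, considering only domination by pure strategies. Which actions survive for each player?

P1 drop C (A beats it: P:5>1 Q:4>2 R:5>4)
P2 drop R (P beats it: A:9>7 B:10>8)
P1→{A,B} P2→{P,Q}

IESDS → P1:{A,B} P2:{P,Q}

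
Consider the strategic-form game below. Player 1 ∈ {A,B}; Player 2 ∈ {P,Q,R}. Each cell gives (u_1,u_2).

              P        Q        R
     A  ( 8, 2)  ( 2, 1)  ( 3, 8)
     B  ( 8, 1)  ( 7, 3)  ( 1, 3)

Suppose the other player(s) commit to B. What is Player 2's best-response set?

u_2(P vs B) = 1
u_2(Q vs B) = 3
u_2(R vs B) = 3
max payoff 3 at {Q,R}

P2 best: {Q,R}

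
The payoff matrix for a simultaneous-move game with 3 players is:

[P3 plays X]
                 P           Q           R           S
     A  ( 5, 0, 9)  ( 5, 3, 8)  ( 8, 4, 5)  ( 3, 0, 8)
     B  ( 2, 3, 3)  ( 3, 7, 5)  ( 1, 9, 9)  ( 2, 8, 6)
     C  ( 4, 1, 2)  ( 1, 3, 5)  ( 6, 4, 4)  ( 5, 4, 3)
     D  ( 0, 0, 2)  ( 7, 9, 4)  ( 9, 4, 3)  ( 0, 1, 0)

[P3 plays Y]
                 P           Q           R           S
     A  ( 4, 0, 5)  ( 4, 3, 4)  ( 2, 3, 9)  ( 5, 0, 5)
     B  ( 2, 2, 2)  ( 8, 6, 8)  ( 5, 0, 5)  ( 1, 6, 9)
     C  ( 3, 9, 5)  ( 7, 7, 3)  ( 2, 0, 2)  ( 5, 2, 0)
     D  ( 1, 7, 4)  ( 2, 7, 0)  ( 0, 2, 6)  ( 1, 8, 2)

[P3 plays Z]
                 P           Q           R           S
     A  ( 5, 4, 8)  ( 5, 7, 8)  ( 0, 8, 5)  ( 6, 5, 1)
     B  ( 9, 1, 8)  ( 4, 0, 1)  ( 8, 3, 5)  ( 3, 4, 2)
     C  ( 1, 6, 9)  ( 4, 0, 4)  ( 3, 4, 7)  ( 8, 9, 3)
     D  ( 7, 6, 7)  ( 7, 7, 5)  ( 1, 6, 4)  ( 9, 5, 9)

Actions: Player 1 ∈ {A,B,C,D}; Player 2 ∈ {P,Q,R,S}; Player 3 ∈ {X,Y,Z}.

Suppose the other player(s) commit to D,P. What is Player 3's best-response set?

u_3(X vs D,P) = 2
u_3(Y vs D,P) = 4
u_3(Z vs D,P) = 7
max payoff 7 at {Z}

P3 best: {Z}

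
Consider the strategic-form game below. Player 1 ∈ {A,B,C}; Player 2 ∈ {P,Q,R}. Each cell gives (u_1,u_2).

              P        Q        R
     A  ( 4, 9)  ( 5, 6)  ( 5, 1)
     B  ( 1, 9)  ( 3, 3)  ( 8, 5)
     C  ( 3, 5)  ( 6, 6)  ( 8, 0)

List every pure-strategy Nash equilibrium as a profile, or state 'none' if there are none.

NE set: (A,P), (C,Q)

(A,P): NE
(A,Q): not NE [P1→C gives 6>5; P2→P gives 9>6]
(A,R): not NE [P1→C gives 8>5; P2→P gives 9>1]
(B,P): not NE [P1→A gives 4>1]
(B,Q): not NE [P1→C gives 6>3; P2→P gives 9>3]
(B,R): not NE [P2→P gives 9>5]
(C,P): not NE [P1→A gives 4>3; P2→Q gives 6>5]
(C,Q): NE
(C,R): not NE [P2→Q gives 6>0]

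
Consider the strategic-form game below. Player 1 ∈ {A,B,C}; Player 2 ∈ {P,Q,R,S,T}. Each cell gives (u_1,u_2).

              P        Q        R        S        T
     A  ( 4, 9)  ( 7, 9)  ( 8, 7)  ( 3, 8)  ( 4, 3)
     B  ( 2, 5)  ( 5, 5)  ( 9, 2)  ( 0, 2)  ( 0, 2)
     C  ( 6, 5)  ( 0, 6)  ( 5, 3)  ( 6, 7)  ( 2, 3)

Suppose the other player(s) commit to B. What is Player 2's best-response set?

u_2(P vs B) = 5
u_2(Q vs B) = 5
u_2(R vs B) = 2
u_2(S vs B) = 2
u_2(T vs B) = 2
max payoff 5 at {P,Q}

BR_2 = {P,Q}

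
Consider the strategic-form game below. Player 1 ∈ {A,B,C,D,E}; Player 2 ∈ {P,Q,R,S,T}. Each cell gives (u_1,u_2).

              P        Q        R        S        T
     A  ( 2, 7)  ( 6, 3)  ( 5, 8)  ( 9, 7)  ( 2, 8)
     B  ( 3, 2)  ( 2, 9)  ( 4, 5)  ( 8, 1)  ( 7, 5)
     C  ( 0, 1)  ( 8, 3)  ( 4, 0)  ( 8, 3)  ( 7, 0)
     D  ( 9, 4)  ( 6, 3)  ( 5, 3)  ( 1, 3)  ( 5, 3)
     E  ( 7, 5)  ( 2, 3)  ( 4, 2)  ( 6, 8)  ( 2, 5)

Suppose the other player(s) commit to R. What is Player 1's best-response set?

u_1(A vs R) = 5
u_1(B vs R) = 4
u_1(C vs R) = 4
u_1(D vs R) = 5
u_1(E vs R) = 4
max payoff 5 at {A,D}

BR_1 = {A,D}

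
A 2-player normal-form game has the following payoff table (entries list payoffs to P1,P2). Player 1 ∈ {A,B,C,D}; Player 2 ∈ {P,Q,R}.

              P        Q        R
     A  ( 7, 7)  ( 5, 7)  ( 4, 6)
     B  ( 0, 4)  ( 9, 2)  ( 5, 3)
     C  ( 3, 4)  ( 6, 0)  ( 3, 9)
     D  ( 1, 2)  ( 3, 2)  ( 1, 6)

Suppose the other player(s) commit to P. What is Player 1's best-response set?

u_1(A vs P) = 7
u_1(B vs P) = 0
u_1(C vs P) = 3
u_1(D vs P) = 1
max payoff 7 at {A}

BR_1 = {A}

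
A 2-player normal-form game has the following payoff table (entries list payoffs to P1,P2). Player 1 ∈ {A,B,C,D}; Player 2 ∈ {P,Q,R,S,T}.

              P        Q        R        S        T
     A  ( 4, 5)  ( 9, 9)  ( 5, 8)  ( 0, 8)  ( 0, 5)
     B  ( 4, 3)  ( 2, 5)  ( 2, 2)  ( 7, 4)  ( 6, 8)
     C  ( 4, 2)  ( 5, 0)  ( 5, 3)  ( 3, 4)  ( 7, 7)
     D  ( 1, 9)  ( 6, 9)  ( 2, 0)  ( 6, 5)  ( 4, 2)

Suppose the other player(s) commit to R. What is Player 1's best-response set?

u_1(A vs R) = 5
u_1(B vs R) = 2
u_1(C vs R) = 5
u_1(D vs R) = 2
max payoff 5 at {A,C}

P1 best: {A,C}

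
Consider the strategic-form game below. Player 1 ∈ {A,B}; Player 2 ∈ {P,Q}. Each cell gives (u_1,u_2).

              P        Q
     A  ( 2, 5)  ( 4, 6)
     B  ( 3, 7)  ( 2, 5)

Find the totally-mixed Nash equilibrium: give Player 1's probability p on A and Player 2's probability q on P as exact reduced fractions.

P1 indiff ⇒ q·2+(1-q)·4 = q·3+(1-q)·2 ⇒ q(-1) = (1-q)(-2) ⇒ q = 2/3
P2 indiff ⇒ p·5+(1-p)·7 = p·6+(1-p)·5 ⇒ p(-1) = (1-p)(-2) ⇒ p = 2/3

P1 mixes 2/3 on A; P2 mixes 2/3 on P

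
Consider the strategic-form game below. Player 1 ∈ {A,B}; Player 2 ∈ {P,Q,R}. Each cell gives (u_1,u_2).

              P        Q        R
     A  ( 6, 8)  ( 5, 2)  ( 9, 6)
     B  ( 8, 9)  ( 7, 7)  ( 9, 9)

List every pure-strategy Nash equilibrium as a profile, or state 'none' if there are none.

PSNE = {(B,P), (B,R)}

(A,P): not NE [P1→B gives 8>6]
(A,Q): not NE [P1→B gives 7>5; P2→P gives 8>2]
(A,R): not NE [P2→P gives 8>6]
(B,P): NE
(B,Q): not NE [P2→R gives 9>7]
(B,R): NE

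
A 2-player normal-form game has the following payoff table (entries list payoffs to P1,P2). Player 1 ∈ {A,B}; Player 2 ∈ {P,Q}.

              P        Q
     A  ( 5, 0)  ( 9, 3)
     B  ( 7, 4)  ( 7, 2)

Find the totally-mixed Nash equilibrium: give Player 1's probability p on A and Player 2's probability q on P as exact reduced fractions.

p=2/5, q=1/2

P1 indiff ⇒ q·5+(1-q)·9 = q·7+(1-q)·7 ⇒ q(-2) = (1-q)(-2) ⇒ q = 1/2
P2 indiff ⇒ p·0+(1-p)·4 = p·3+(1-p)·2 ⇒ p(-3) = (1-p)(-2) ⇒ p = 2/5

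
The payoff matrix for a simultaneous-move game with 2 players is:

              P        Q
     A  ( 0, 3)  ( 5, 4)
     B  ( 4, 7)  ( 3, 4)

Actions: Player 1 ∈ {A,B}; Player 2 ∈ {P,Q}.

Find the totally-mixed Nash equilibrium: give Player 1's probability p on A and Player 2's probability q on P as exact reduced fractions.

p=3/4, q=1/3

P1 indiff ⇒ q·0+(1-q)·5 = q·4+(1-q)·3 ⇒ q(-4) = (1-q)(-2) ⇒ q = 1/3
P2 indiff ⇒ p·3+(1-p)·7 = p·4+(1-p)·4 ⇒ p(-1) = (1-p)(-3) ⇒ p = 3/4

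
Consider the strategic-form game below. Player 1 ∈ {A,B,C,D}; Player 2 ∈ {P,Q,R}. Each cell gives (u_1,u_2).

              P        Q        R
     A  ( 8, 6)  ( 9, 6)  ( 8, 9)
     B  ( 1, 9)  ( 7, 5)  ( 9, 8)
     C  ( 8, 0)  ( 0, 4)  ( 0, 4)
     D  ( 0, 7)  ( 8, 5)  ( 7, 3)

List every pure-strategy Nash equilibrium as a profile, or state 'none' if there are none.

(A,P): not NE [P2→R gives 9>6]
(A,Q): not NE [P2→R gives 9>6]
(A,R): not NE [P1→B gives 9>8]
(B,P): not NE [P1→C gives 8>1]
(B,Q): not NE [P1→A gives 9>7; P2→P gives 9>5]
(B,R): not NE [P2→P gives 9>8]
(C,P): not NE [P2→R gives 4>0]
(C,Q): not NE [P1→A gives 9>0]
(C,R): not NE [P1→B gives 9>0]
(D,P): not NE [P1→C gives 8>0]
(D,Q): not NE [P1→A gives 9>8; P2→P gives 7>5]
(D,R): not NE [P1→B gives 9>7; P2→P gives 7>3]

Equilibria: none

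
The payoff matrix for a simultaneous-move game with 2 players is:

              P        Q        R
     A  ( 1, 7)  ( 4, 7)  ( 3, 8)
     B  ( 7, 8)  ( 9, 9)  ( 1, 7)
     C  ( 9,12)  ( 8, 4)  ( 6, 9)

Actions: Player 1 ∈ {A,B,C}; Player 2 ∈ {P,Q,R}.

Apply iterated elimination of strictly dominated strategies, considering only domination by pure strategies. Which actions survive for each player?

P1 drop A (C beats it: P:9>1 Q:8>4 R:6>3)
P2 drop R (P beats it: B:8>7 C:12>9)
P1→{B,C} P2→{P,Q}

IESDS → P1:{B,C} P2:{P,Q}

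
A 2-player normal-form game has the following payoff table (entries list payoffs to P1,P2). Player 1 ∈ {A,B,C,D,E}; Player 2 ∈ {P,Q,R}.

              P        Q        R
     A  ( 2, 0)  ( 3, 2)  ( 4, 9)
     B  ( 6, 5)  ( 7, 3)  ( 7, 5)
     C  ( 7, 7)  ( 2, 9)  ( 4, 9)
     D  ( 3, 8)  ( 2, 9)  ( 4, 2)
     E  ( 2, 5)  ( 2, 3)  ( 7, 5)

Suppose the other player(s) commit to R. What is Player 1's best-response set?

P1 best: {B,E}

u_1(A vs R) = 4
u_1(B vs R) = 7
u_1(C vs R) = 4
u_1(D vs R) = 4
u_1(E vs R) = 7
max payoff 7 at {B,E}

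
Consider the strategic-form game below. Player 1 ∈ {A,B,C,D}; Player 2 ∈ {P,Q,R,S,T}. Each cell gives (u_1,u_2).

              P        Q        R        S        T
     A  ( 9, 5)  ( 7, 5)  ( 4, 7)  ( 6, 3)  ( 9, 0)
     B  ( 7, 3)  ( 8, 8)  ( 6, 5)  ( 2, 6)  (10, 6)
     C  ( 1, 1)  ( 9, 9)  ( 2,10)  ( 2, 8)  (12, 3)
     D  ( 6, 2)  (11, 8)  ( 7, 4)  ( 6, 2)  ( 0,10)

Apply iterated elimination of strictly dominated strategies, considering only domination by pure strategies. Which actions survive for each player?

Survivors P1:{B,C,D} P2:{Q,R,T}

P2 drop P (R beats it: A:7>5 B:5>3 C:10>1 D:4>2)
P2 drop S (Q beats it: A:5>3 B:8>6 C:9>8 D:8>2)
P1 drop A (B beats it: Q:8>7 R:6>4 T:10>9)
P1→{B,C,D} P2→{Q,R,T}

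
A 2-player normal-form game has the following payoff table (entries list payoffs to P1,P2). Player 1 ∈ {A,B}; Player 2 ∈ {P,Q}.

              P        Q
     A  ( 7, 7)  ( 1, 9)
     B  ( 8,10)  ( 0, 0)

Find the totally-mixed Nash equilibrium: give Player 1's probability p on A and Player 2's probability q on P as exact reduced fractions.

(p,q) = (5/6, 1/2)

P1 indiff ⇒ q·7+(1-q)·1 = q·8+(1-q)·0 ⇒ q(-1) = (1-q)(-1) ⇒ q = 1/2
P2 indiff ⇒ p·7+(1-p)·10 = p·9+(1-p)·0 ⇒ p(-2) = (1-p)(-10) ⇒ p = 5/6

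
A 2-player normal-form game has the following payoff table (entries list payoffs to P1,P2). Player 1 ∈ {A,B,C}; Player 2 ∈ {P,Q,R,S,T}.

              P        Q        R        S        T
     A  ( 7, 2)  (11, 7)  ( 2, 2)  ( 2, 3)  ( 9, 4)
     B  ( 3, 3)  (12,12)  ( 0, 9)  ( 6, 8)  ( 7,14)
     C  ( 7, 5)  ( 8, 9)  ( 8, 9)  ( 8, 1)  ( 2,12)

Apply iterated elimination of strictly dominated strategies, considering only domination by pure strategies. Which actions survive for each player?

Survivors P1:{A,B} P2:{Q,T}

P2 drop P (Q beats it: A:7>2 B:12>3 C:9>5)
P2 drop R (T beats it: A:4>2 B:14>9 C:12>9)
P2 drop S (Q beats it: A:7>3 B:12>8 C:9>1)
P1 drop C (A beats it: Q:11>8 T:9>2)
P1→{A,B} P2→{Q,T}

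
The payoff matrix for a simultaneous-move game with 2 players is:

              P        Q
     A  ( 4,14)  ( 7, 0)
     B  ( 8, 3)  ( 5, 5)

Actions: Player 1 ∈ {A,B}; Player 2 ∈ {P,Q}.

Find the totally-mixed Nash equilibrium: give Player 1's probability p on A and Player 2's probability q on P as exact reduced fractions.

P1 indiff ⇒ q·4+(1-q)·7 = q·8+(1-q)·5 ⇒ q(-4) = (1-q)(-2) ⇒ q = 1/3
P2 indiff ⇒ p·14+(1-p)·3 = p·0+(1-p)·5 ⇒ p(14) = (1-p)(2) ⇒ p = 1/8

p=1/8, q=1/3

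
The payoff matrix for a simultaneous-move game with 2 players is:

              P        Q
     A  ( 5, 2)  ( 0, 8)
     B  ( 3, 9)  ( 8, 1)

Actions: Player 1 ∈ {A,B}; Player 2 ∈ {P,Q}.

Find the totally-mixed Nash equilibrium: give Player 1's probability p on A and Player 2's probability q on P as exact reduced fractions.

(p,q) = (4/7, 4/5)

P1 indiff ⇒ q·5+(1-q)·0 = q·3+(1-q)·8 ⇒ q(2) = (1-q)(8) ⇒ q = 4/5
P2 indiff ⇒ p·2+(1-p)·9 = p·8+(1-p)·1 ⇒ p(-6) = (1-p)(-8) ⇒ p = 4/7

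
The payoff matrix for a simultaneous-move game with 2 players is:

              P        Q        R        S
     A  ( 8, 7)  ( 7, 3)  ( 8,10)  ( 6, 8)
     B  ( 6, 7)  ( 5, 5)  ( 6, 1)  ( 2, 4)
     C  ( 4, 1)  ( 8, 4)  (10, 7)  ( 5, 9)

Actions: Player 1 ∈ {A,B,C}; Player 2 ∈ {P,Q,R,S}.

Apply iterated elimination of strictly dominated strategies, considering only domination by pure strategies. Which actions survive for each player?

P1 drop B (A beats it: P:8>6 Q:7>5 R:8>6 S:6>2)
P2 drop P (R beats it: A:10>7 C:7>1)
P2 drop Q (R beats it: A:10>3 C:7>4)
P1→{A,C} P2→{R,S}

Survivors P1:{A,C} P2:{R,S}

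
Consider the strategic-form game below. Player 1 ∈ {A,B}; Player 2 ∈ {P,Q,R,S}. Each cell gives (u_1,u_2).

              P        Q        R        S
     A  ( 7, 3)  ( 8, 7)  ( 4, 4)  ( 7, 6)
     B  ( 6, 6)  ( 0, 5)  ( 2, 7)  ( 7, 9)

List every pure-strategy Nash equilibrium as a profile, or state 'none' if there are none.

(A,P): not NE [P2→Q gives 7>3]
(A,Q): NE
(A,R): not NE [P2→Q gives 7>4]
(A,S): not NE [P2→Q gives 7>6]
(B,P): not NE [P1→A gives 7>6; P2→S gives 9>6]
(B,Q): not NE [P1→A gives 8>0; P2→S gives 9>5]
(B,R): not NE [P1→A gives 4>2; P2→S gives 9>7]
(B,S): NE

PSNE = {(A,Q), (B,S)}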